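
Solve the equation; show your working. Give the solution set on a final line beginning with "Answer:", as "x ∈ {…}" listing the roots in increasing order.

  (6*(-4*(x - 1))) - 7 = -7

Step 1. [(6*(-4*(x - 1))) - 7 = -7] -7 is outermost — add 7 both sides. So sub: 6*(-4*(x - 1)) = 0.
Step 2. [6*(-4*(x - 1)) = 0] 6 out front; divide by 6 ⇒ div: -4*(x - 1) = 0.
Step 3. [-4*(x - 1) = 0] -4 out front; divide by -4 ⇒ div: x - 1 = 0.
Step 4. [x - 1 = 0] the outer -1 inverts by adding 1. So sub: x = 1.

Answer: x ∈ {1}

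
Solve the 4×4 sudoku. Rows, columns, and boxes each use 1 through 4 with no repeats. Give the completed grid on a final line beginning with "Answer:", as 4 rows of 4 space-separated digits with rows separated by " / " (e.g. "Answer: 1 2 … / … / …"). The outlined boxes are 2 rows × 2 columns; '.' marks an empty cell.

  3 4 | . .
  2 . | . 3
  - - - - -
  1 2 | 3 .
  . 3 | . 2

Step 1. [r4c3∈{1,4}] across row 4, 1 lands solely at r4c3 ⇒ r4c3=1.
Step 2. [r4c1∈{4}] nothing but 4 survives at r4c1. So r4c1=4.
Step 3. [r3c4∈{4}] r3c4 is down to just 4. So r3c4=4.
Step 4. [r2c3∈{4}] nothing but 4 survives at r2c3, so r2c3=4.
Step 5. [r1c3∈{2}] r1c3's peers cover all but 2. So r1c3=2.
Step 6. [r1c4∈{1}] r1c4 is down to just 1 ⇒ r1c4=1.
Step 7. [r2c2∈{1}] only 1 remains possible at r2c2, so r2c2=1.

Answer: 3 4 2 1 / 2 1 4 3 / 1 2 3 4 / 4 3 1 2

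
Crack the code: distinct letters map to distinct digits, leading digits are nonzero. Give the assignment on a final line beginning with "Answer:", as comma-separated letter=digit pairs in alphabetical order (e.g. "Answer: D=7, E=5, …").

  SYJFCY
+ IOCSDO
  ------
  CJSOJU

Step 1. [col 1: Y + O ≡ U (mod 10)] column 1 (Y + O ≡ U (mod 10), carry-in 0) doesn't pin O yet; pick O=4 and continue, so O=4.
Step 2. [col 1: Y + O ≡ U (mod 10)] Y=3 is one option consistent with column 1 (Y + O ≡ U (mod 10), carry-in 0) — take it. So Y=3.
Step 3. [col 1: Y + O ≡ U (mod 10)] in column 1 we have Y+O≡U with carry-in 0; given Y=3, O=4 and digits 3,4 already taken and all letters distinct, that pins U to 7 ⇒ U=7.
Step 4. [col 2: C + D ≡ J (mod 10)] D=2 is one option consistent with column 2 (C + D ≡ J (mod 10), carry-in 0) — take it ⇒ D=2.
Step 5. [col 2: C + D ≡ J (mod 10)] column 2 (C + D ≡ J (mod 10), carry-in 0) doesn't pin C yet; pick C=6 and continue, so C=6.
Step 6. [col 2: C + D ≡ J (mod 10)] column 2: given C=6, D=2, carry-in 0, and digits 2,3,4,6,7 already taken and all letters distinct, C+D≡J (mod 10) forces J=8. So J=8.
Step 7. [col 3: F + S ≡ O (mod 10)] several values work for F in column 3 (F + S ≡ O (mod 10), carry-in 0); try F=9, so F=9.
Step 8. [col 3: F + S ≡ O (mod 10)] in column 3 we have F+S≡O with carry-in 0; given F=9, O=4 and digits 2,3,4,6,7,8,9 already taken and all letters distinct, that pins S to 5 ⇒ S=5.
Step 9. [col 6: S + I ≡ C (mod 10)] in column 6 we have S+I≡C with carry-in 0; given S=5, C=6 and digits 2,3,4,5,6,7,8,9 already taken and all letters distinct, that pins I to 1, so I=1.

Answer: C=6, D=2, F=9, I=1, J=8, O=4, S=5, U=7, Y=3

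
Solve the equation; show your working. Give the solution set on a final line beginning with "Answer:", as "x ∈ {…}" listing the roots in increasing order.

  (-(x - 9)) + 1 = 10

Step 1. [(-(x - 9)) + 1 = 10] peel the +1: subtract 1 from each side. So sub: -(x - 9) = 9.
Step 2. [-(x - 9) = 9] flip signs both sides. So neg: x - 9 = -9.
Step 3. [x - 9 = -9] the outer -9 inverts by adding 9, so sub: x = 0.

Answer: x ∈ {0}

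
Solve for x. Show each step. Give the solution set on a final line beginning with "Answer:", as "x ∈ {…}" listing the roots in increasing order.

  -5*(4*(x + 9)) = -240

Step 1. [-5*(4*(x + 9)) = -240] LHS = -5·(…); ÷-5 both sides, so div: 4*(x + 9) = 48.
Step 2. [4*(x + 9) = 48] 4·(inner) — divide through by 4 ⇒ div: x + 9 = 12.
Step 3. [x + 9 = 12] the outer +9 inverts by subtracting 9, so sub: x = 3.

Answer: x ∈ {3}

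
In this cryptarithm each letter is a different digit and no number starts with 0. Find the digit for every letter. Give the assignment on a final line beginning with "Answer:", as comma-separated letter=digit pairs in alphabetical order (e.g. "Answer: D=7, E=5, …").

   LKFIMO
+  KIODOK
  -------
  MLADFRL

Step 1. [col 1: O + K ≡ L (mod 10)] column 1 (O + K ≡ L (mod 10), carry-in 0) doesn't pin K yet; pick K=9 and continue. So K=9.
Step 2. [col 1: O + K ≡ L (mod 10)] several values work for L in column 1 (O + K ≡ L (mod 10), carry-in 0); try L=5 ⇒ L=5.
Step 3. [col 1: O + K ≡ L (mod 10)] in column 1 we have O+K≡L with carry-in 0; given K=9, L=5 and digits 5,9 already taken and all letters distinct, that pins O to 6 ⇒ O=6.
Step 4. [col 2: M + O ≡ R (mod 10)] M=1 is one option consistent with column 2 (M + O ≡ R (mod 10), carry-in 1) — take it ⇒ M=1.
Step 5. [col 2: M + O ≡ R (mod 10)] in column 2 we have M+O≡R with carry-in 1; given M=1, O=6 and digits 1,5,6,9 already taken and all letters distinct, that pins R to 8. So R=8.
Step 6. [col 3: I + D ≡ F (mod 10)] F=0 is one option consistent with column 3 (I + D ≡ F (mod 10), carry-in 0) — take it, so F=0.
Step 7. [col 3: I + D ≡ F (mod 10)] no forcing yet in column 3 (carry-in 0); I=3 is free and consistent — try it, so I=3.
Step 8. [col 3: I + D ≡ F (mod 10)] column 3: given I=3, F=0, carry-in 0, and digits 0,1,3,5,6,8,9 already taken and all letters distinct, I+D≡F (mod 10) forces D=7. So D=7.
Step 9. [col 5: K + I ≡ A (mod 10)] column 5: given K=9, I=3, carry-in 0, and digits 0,1,3,5,6,7,8,9 already taken and all letters distinct, K+I≡A (mod 10) forces A=2. So A=2.

Answer: A=2, D=7, F=0, I=3, K=9, L=5, M=1, O=6, R=8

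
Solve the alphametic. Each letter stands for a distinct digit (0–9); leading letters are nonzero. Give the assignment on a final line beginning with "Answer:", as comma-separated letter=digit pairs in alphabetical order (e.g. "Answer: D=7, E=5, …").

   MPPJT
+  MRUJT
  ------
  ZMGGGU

Step 1. [col 1: T + T ≡ U (mod 10)] several values work for U in column 1 (T + T ≡ U (mod 10), carry-in 0); try U=6. So U=6.
Step 2. [col 1: T + T ≡ U (mod 10)] column 1 (T + T ≡ U (mod 10), carry-in 0) doesn't pin T yet; pick T=3 and continue, so T=3.
Step 3. [Z] adding two 5-digit numbers gives at most 5+1 digits, and here it does — Z is that final carry and must be 1. So Z=1.
Step 4. [col 2: J + J ≡ G (mod 10)] several values work for G in column 2 (J + J ≡ G (mod 10), carry-in 0); try G=4, so G=4.
Step 5. [col 2: J + J ≡ G (mod 10)] no forcing yet in column 2 (carry-in 0); J=2 is free and consistent — try it, so J=2.
Step 6. [col 3: P + U ≡ G (mod 10)] column 3 reads P+U+carry(0)=G with U=6, G=4; with digits 1,2,3,4,6 already taken and all letters distinct, the only value for P is 8, so P=8.
Step 7. [col 4: P + R ≡ G (mod 10)] column 4: given P=8, G=4, carry-in 1, and digits 1,2,3,4,6,8 already taken and all letters distinct, P+R≡G (mod 10) forces R=5. So R=5.
Step 8. [col 5: M + M ≡ M (mod 10)] in column 5 we have M+M≡M with carry-in 1; given nothing yet and digits 1,2,3,4,5,6,8 already taken and all letters distinct, that pins M to 9. So M=9.

Answer: G=4, J=2, M=9, P=8, R=5, T=3, U=6, Z=1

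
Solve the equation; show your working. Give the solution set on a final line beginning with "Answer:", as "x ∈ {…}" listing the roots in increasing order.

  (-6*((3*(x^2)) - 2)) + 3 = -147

Step 1. [(-6*((3*(x^2)) - 2)) + 3 = -147] subtract 3: x sits inside (… + 3). So sub: -6*((3*(x^2)) - 2) = -150.
Step 2. [-6*((3*(x^2)) - 2) = -150] -6 out front; divide by -6. So div: (3*(x^2)) - 2 = 25.
Step 3. [(3*(x^2)) - 2 = 25] 2 comes off first (add 2), so sub: 3*(x^2) = 27.
Step 4. [3*(x^2) = 27] leading coefficient 3: divide by 3. So div: x^2 = 9.
Step 5. [x^2 = 9] LHS squared, RHS 9 ≥ 0: apply √ (±). So sqrt: x = 3 or -3.

Answer: x ∈ {-3, 3}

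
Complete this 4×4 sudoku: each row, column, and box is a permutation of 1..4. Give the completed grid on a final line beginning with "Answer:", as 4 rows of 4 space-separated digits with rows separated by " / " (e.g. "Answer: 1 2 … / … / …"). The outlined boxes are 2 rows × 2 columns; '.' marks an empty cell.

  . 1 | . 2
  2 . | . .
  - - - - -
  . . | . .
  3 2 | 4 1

Step 1. [r2c2∈{3,4}] 3 has one home in col 2: r2c2 ⇒ r2c2=3.
Step 2. [r1c3∈{3}] r1c3's peers cover all but 3 ⇒ r1c3=3.
Step 3. [r3c2∈{4}] r3c2 is down to just 4. So r3c2=4.
Step 4. [r2c4∈{4}] only 4 remains possible at r2c4. So r2c4=4.
Step 5. [r1c1∈{4}] r1c1 is down to just 4 ⇒ r1c1=4.
Step 6. [r3c4∈{3}] r3c4's peers cover all but 3. So r3c4=3.
Step 7. [r3c3∈{2}] r3c3's peers cover all but 2. So r3c3=2.
Step 8. [r3c1∈{1}] r3c1 is down to just 1, so r3c1=1.
Step 9. [r2c3∈{1}] only 1 remains possible at r2c3, so r2c3=1.

Answer: 4 1 3 2 / 2 3 1 4 / 1 4 2 3 / 3 2 4 1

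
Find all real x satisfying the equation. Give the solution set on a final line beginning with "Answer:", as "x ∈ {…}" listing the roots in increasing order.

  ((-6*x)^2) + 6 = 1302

Step 1. [((-6*x)^2) + 6 = 1302] the outer +6 inverts by subtracting 6, so sub: (-6*x)^2 = 1296.
Step 2. [(-6*x)^2 = 1296] LHS squared, RHS 1296 ≥ 0: apply √ (±) ⇒ sqrt: -6*x = 36 or -36.
Step 3. [-6*x = 36 or -36] -6 out front; divide by -6, so div: x = -6 or 6.

Answer: x ∈ {-6, 6}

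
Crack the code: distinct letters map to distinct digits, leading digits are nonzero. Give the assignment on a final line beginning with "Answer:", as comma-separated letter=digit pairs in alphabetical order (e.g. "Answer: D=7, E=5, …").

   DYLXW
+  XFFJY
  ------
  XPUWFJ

Step 1. [col 1: W + Y ≡ J (mod 10)] several values work for Y in column 1 (W + Y ≡ J (mod 10), carry-in 0); try Y=6, so Y=6.
Step 2. [col 1: W + Y ≡ J (mod 10)] column 1 (W + Y ≡ J (mod 10), carry-in 0) doesn't pin W yet; pick W=9 and continue. So W=9.
Step 3. [col 1: W + Y ≡ J (mod 10)] from column 1 (W=9, Y=6, carry-in 0, digits 6,9 already taken and all letters distinct): J must equal 5, so J=5.
Step 4. [col 2: X + J ≡ F (mod 10)] several values work for X in column 2 (X + J ≡ F (mod 10), carry-in 1); try X=1, so X=1.
Step 5. [col 2: X + J ≡ F (mod 10)] in column 2 we have X+J≡F with carry-in 1; given X=1, J=5 and digits 1,5,6,9 already taken and all letters distinct, that pins F to 7, so F=7.
Step 6. [col 3: L + F ≡ W (mod 10)] in column 3 we have L+F≡W with carry-in 0; given F=7, W=9 and digits 1,5,6,7,9 already taken and all letters distinct, that pins L to 2. So L=2.
Step 7. [col 4: Y + F ≡ U (mod 10)] column 4 reads Y+F+carry(0)=U with Y=6, F=7; with digits 1,2,5,6,7,9 already taken and all letters distinct, the only value for U is 3 ⇒ U=3.
Step 8. [col 5: D + X ≡ P (mod 10)] from column 5 (X=1, carry-in 1, digits 1,2,3,5,6,7,9 already taken and all letters distinct): D must equal 8. So D=8.
Step 9. [col 5: D + X ≡ P (mod 10)] in column 5 we have D+X≡P with carry-in 1; given D=8, X=1 and digits 1,2,3,5,6,7,8,9 already taken and all letters distinct, that pins P to 0. So P=0.

Answer: D=8, F=7, J=5, L=2, P=0, U=3, W=9, X=1, Y=6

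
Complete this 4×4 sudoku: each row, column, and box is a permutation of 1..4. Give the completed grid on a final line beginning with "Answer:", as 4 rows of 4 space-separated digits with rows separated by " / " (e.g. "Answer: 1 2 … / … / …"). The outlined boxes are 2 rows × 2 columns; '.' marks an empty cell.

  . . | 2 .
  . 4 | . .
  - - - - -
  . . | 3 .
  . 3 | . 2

Step 1. [r1c2∈{1}] r1c2 is down to just 1, so r1c2=1.
Step 2. [r4c3∈{1,4}] across col 3, 4 lands solely at r4c3 ⇒ r4c3=4.
Step 3. [r2c1∈{2,3}] across row 2, 2 lands solely at r2c1 ⇒ r2c1=2.
Step 4. [r3c4∈{1}] only 1 remains possible at r3c4 ⇒ r3c4=1.
Step 5. [r1c4∈{3,4}] 4 has one home in row 1: r1c4, so r1c4=4.
Step 6. [r3c1∈{4}] r3c1 is down to just 4 ⇒ r3c1=4.
Step 7. [r2c4∈{3}] r2c4's peers cover all but 3 ⇒ r2c4=3.
Step 8. [r2c3∈{1}] only 1 remains possible at r2c3, so r2c3=1.
Step 9. [r3c2∈{2}] r3c2's peers cover all but 2, so r3c2=2.
Step 10. [r1c1∈{3}] only 3 remains possible at r1c1, so r1c1=3.
Step 11. [r4c1∈{1}] r4c1 has the single candidate 1. So r4c1=1.

Answer: 3 1 2 4 / 2 4 1 3 / 4 2 3 1 / 1 3 4 2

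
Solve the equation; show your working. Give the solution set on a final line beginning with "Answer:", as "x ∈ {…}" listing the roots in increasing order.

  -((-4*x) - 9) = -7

Step 1. [-((-4*x) - 9) = -7] leading − — multiply by −1. So neg: (-4*x) - 9 = 7.
Step 2. [(-4*x) - 9 = 7] the outer -9 inverts by adding 9, so sub: -4*x = 16.
Step 3. [-4*x = 16] leading coefficient -4: divide by -4, so div: x = -4.

Answer: x ∈ {-4}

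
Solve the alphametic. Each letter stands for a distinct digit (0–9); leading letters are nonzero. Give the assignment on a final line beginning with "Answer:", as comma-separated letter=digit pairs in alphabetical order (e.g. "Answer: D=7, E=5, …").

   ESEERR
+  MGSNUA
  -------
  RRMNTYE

Step 1. [col 1: R + A ≡ E (mod 10)] no forcing yet in column 1 (carry-in 0); R=1 is free and consistent — try it, so R=1.
Step 2. [col 1: R + A ≡ E (mod 10)] column 1 (R + A ≡ E (mod 10), carry-in 0) doesn't pin A yet; pick A=7 and continue, so A=7.
Step 3. [col 1: R + A ≡ E (mod 10)] from column 1 (R=1, A=7, carry-in 0, digits 1,7 already taken and all letters distinct): E must equal 8. So E=8.
Step 4. [col 2: R + U ≡ Y (mod 10)] column 2 (R + U ≡ Y (mod 10), carry-in 0) doesn't pin U yet; pick U=9 and continue. So U=9.
Step 5. [col 2: R + U ≡ Y (mod 10)] column 2: given R=1, U=9, carry-in 0, and digits 1,7,8,9 already taken and all letters distinct, R+U≡Y (mod 10) forces Y=0, so Y=0.
Step 6. [col 3: E + N ≡ T (mod 10)] N=4 is one option consistent with column 3 (E + N ≡ T (mod 10), carry-in 1) — take it. So N=4.
Step 7. [col 3: E + N ≡ T (mod 10)] from column 3 (E=8, N=4, carry-in 1, digits 0,1,4,7,8,9 already taken and all letters distinct): T must equal 3. So T=3.
Step 8. [col 4: E + S ≡ N (mod 10)] column 4 reads E+S+carry(1)=N with E=8, N=4; with digits 0,1,3,4,7,8,9 already taken and all letters distinct, the only value for S is 5. So S=5.
Step 9. [col 5: S + G ≡ M (mod 10)] in column 5 we have S+G≡M with carry-in 1; given S=5 and digits 0,1,3,4,5,7,8,9 already taken and all letters distinct, that pins M to 2, so M=2.
Step 10. [col 5: S + G ≡ M (mod 10)] from column 5 (S=5, M=2, carry-in 1, digits 0,1,2,3,4,5,7,8,9 already taken and all letters distinct): G must equal 6, so G=6.

Answer: A=7, E=8, G=6, M=2, N=4, R=1, S=5, T=3, U=9, Y=0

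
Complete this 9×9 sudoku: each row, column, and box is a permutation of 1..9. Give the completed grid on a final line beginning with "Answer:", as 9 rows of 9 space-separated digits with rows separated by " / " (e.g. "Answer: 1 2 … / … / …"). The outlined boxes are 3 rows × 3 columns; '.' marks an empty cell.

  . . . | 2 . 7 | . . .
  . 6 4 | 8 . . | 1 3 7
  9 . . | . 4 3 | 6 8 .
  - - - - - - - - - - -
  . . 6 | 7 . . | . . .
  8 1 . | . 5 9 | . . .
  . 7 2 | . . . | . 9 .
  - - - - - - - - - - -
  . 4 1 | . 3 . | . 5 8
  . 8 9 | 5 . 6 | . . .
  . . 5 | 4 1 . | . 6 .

Step 1. [r5c3∈{3}] nothing but 3 survives at r5c3 ⇒ r5c3=3.
Step 2. [r3c9∈{2,5}] across box 3, 2 lands solely at r3c9. So r3c9=2.
Step 3. [r9c2∈{2,3}] r9c2 is the only open cell in col 2 admitting 2. So r9c2=2.
Step 4. [r1c8∈{4}] only 4 remains possible at r1c8 ⇒ r1c8=4.
Step 5. [r3c2∈{5}] nothing but 5 survives at r3c2. So r3c2=5.
Step 6. [r6c4∈{1,3,6}] in col 4, 3 fits only at r6c4 ⇒ r6c4=3.
Step 7. [r8c5∈{2,7}] across col 5, 7 lands solely at r8c5, so r8c5=7.
Step 8. [r4c5∈{2,8}] across col 5, 2 lands solely at r4c5, so r4c5=2.
Step 9. [r8c1∈{3}] nothing but 3 survives at r8c1. So r8c1=3.
Step 10. [r4c8∈{1}] r4c8's peers cover all but 1 ⇒ r4c8=1.
Step 11. [r6c5∈{6,8}] in col 5, 8 fits only at r6c5 ⇒ r6c5=8.
Step 12. [r4c6∈{4}] only 4 remains possible at r4c6, so r4c6=4.
Step 13. [r6c1∈{4,5}] in col 1, 4 fits only at r6c1 ⇒ r6c1=4.
Step 14. [r6c7∈{5}] r6c7 has the single candidate 5 ⇒ r6c7=5.
Step 15. [r1c7∈{9}] only 9 remains possible at r1c7 ⇒ r1c7=9.
Step 16. [r8c8∈{2}] only 2 remains possible at r8c8. So r8c8=2.
Step 17. [r7c7∈{7}] r7c7 is down to just 7, so r7c7=7.
Step 18. [r4c9∈{3}] r4c9 is down to just 3 ⇒ r4c9=3.
Step 19. [r8c7∈{4}] r8c7 has the single candidate 4. So r8c7=4.
Step 20. [r5c9∈{4,6}] 4 has one home in row 5: r5c9. So r5c9=4.
Step 21. [r1c1∈{1}] r1c1's peers cover all but 1. So r1c1=1.
Step 22. [r4c7∈{8}] r4c7 is down to just 8 ⇒ r4c7=8.
Step 23. [r1c5∈{6}] r1c5's peers cover all but 6. So r1c5=6.
Step 24. [r4c1∈{5}] r4c1 has the single candidate 5 ⇒ r4c1=5.
Step 25. [r9c9∈{9}] r9c9's peers cover all but 9 ⇒ r9c9=9.
Step 26. [r3c3∈{7}] r3c3 has the single candidate 7 ⇒ r3c3=7.
Step 27. [r5c4∈{6}] only 6 remains possible at r5c4. So r5c4=6.
Step 28. [r9c7∈{3}] r9c7's peers cover all but 3 ⇒ r9c7=3.
Step 29. [r5c7∈{2}] r5c7's peers cover all but 2 ⇒ r5c7=2.
Step 30. [r2c6∈{5}] only 5 remains possible at r2c6. So r2c6=5.
Step 31. [r2c1∈{2}] r2c1's peers cover all but 2 ⇒ r2c1=2.
Step 32. [r5c8∈{7}] nothing but 7 survives at r5c8 ⇒ r5c8=7.
Step 33. [r1c3∈{8}] nothing but 8 survives at r1c3 ⇒ r1c3=8.
Step 34. [r4c2∈{9}] only 9 remains possible at r4c2, so r4c2=9.
Step 35. [r1c2∈{3}] nothing but 3 survives at r1c2. So r1c2=3.
Step 36. [r7c4∈{9}] r7c4 has the single candidate 9. So r7c4=9.
Step 37. [r9c1∈{7}] nothing but 7 survives at r9c1. So r9c1=7.
Step 38. [r6c9∈{6}] nothing but 6 survives at r6c9 ⇒ r6c9=6.
Step 39. [r2c5∈{9}] r2c5 has the single candidate 9. So r2c5=9.
Step 40. [r8c9∈{1}] r8c9 is down to just 1, so r8c9=1.
Step 41. [r7c1∈{6}] r7c1 has the single candidate 6, so r7c1=6.
Step 42. [r7c6∈{2}] r7c6 is down to just 2, so r7c6=2.
Step 43. [r6c6∈{1}] nothing but 1 survives at r6c6 ⇒ r6c6=1.
Step 44. [r3c4∈{1}] nothing but 1 survives at r3c4 ⇒ r3c4=1.
Step 45. [r1c9∈{5}] nothing but 5 survives at r1c9, so r1c9=5.
Step 46. [r9c6∈{8}] r9c6's peers cover all but 8 ⇒ r9c6=8.

Answer: 1 3 8 2 6 7 9 4 5 / 2 6 4 8 9 5 1 3 7 / 9 5 7 1 4 3 6 8 2 / 5 9 6 7 2 4 8 1 3 / 8 1 3 6 5 9 2 7 4 / 4 7 2 3 8 1 5 9 6 / 6 4 1 9 3 2 7 5 8 / 3 8 9 5 7 6 4 2 1 / 7 2 5 4 1 8 3 6 9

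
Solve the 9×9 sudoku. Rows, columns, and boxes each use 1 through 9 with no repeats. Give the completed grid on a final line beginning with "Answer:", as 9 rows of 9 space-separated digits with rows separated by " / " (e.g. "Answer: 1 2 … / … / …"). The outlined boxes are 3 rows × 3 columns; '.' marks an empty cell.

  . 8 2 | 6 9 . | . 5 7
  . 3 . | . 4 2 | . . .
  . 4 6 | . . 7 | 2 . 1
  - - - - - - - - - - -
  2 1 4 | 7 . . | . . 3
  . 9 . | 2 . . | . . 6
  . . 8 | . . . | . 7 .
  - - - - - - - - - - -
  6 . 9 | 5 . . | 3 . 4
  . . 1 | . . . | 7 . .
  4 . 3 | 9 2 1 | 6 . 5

Step 1. [r9c8∈{8}] only 8 remains possible at r9c8. So r9c8=8.
Step 2. [r4c8∈{9}] r4c8's peers cover all but 9. So r4c8=9.
Step 3. [r3c5∈{3,5,8}] in box 2, 5 fits only at r3c5 ⇒ r3c5=5.
Step 4. [r7c6∈{8}] r7c6 is down to just 8 ⇒ r7c6=8.
Step 5. [r5c8∈{1,4}] col 8 places 4 nowhere but r5c8. So r5c8=4.
Step 6. [r1c6∈{3}] nothing but 3 survives at r1c6, so r1c6=3.
Step 7. [r5c6∈{5}] nothing but 5 survives at r5c6. So r5c6=5.
Step 8. [r4c6∈{6}] r4c6's peers cover all but 6, so r4c6=6.
Step 9. [r2c7∈{8,9}] across col 7, 9 lands solely at r2c7 ⇒ r2c7=9.
Step 10. [r8c8∈{2}] only 2 remains possible at r8c8, so r8c8=2.
Step 11. [r2c4∈{1,8}] in box 2, 1 fits only at r2c4. So r2c4=1.
Step 12. [r4c5∈{8}] only 8 remains possible at r4c5, so r4c5=8.
Step 13. [r2c3∈{5,7}] across col 3, 5 lands solely at r2c3 ⇒ r2c3=5.
Step 14. [r8c6∈{4}] nothing but 4 survives at r8c6, so r8c6=4.
Step 15. [r8c2∈{5}] r8c2 has the single candidate 5, so r8c2=5.
Step 16. [r6c1∈{3,5}] r6c1 is the only open cell in col 1 admitting 5. So r6c1=5.
Step 17. [r5c1∈{3,7}] across col 1, 3 lands solely at r5c1. So r5c1=3.
Step 18. [r6c7∈{1}] r6c7 has the single candidate 1, so r6c7=1.
Step 19. [r6c5∈{3}] r6c5's peers cover all but 3. So r6c5=3.
Step 20. [r9c2∈{7}] r9c2 is down to just 7, so r9c2=7.
Step 21. [r6c6∈{9}] r6c6 has the single candidate 9, so r6c6=9.
Step 22. [r7c2∈{2}] nothing but 2 survives at r7c2, so r7c2=2.
Step 23. [r8c5∈{6}] only 6 remains possible at r8c5 ⇒ r8c5=6.
Step 24. [r7c5∈{7}] r7c5's peers cover all but 7. So r7c5=7.
Step 25. [r5c7∈{8}] r5c7 is down to just 8 ⇒ r5c7=8.
Step 26. [r2c8∈{6}] r2c8's peers cover all but 6, so r2c8=6.
Step 27. [r1c7∈{4}] only 4 remains possible at r1c7, so r1c7=4.
Step 28. [r8c1∈{8}] r8c1's peers cover all but 8. So r8c1=8.
Step 29. [r8c9∈{9}] r8c9 is down to just 9. So r8c9=9.
Step 30. [r8c4∈{3}] r8c4's peers cover all but 3 ⇒ r8c4=3.
Step 31. [r3c4∈{8}] r3c4 is down to just 8, so r3c4=8.
Step 32. [r6c9∈{2}] r6c9 has the single candidate 2 ⇒ r6c9=2.
Step 33. [r5c3∈{7}] only 7 remains possible at r5c3 ⇒ r5c3=7.
Step 34. [r3c8∈{3}] r3c8 is down to just 3. So r3c8=3.
Step 35. [r2c1∈{7}] r2c1's peers cover all but 7 ⇒ r2c1=7.
Step 36. [r6c2∈{6}] r6c2 has the single candidate 6. So r6c2=6.
Step 37. [r2c9∈{8}] nothing but 8 survives at r2c9 ⇒ r2c9=8.
Step 38. [r7c8∈{1}] only 1 remains possible at r7c8 ⇒ r7c8=1.
Step 39. [r1c1∈{1}] r1c1 is down to just 1 ⇒ r1c1=1.
Step 40. [r4c7∈{5}] nothing but 5 survives at r4c7 ⇒ r4c7=5.
Step 41. [r3c1∈{9}] only 9 remains possible at r3c1 ⇒ r3c1=9.
Step 42. [r5c5∈{1}] r5c5 has the single candidate 1, so r5c5=1.
Step 43. [r6c4∈{4}] nothing but 4 survives at r6c4, so r6c4=4.

Answer: 1 8 2 6 9 3 4 5 7 / 7 3 5 1 4 2 9 6 8 / 9 4 6 8 5 7 2 3 1 / 2 1 4 7 8 6 5 9 3 / 3 9 7 2 1 5 8 4 6 / 5 6 8 4 3 9 1 7 2 / 6 2 9 5 7 8 3 1 4 / 8 5 1 3 6 4 7 2 9 / 4 7 3 9 2 1 6 8 5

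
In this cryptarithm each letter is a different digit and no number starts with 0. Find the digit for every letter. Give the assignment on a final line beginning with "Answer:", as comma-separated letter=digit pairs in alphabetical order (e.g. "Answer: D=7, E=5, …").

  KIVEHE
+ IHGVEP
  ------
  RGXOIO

Step 1. [col 1: E + P ≡ O (mod 10)] column 1 (E + P ≡ O (mod 10), carry-in 0) doesn't pin O yet; pick O=4 and continue, so O=4.
Step 2. [col 1: E + P ≡ O (mod 10)] several values work for P in column 1 (E + P ≡ O (mod 10), carry-in 0); try P=9, so P=9.
Step 3. [col 1: E + P ≡ O (mod 10)] from column 1 (P=9, O=4, carry-in 0, digits 4,9 already taken and all letters distinct): E must equal 5 ⇒ E=5.
Step 4. [col 2: H + E ≡ I (mod 10)] no forcing yet in column 2 (carry-in 1); H=7 is free and consistent — try it ⇒ H=7.
Step 5. [col 2: H + E ≡ I (mod 10)] from column 2 (H=7, E=5, carry-in 1, digits 4,5,7,9 already taken and all letters distinct): I must equal 3 ⇒ I=3.
Step 6. [col 3: E + V ≡ O (mod 10)] column 3: given E=5, O=4, carry-in 1, and digits 3,4,5,7,9 already taken and all letters distinct, E+V≡O (mod 10) forces V=8, so V=8.
Step 7. [col 4: V + G ≡ X (mod 10)] column 4 (V + G ≡ X (mod 10), carry-in 1) doesn't pin G yet; pick G=1 and continue ⇒ G=1.
Step 8. [col 4: V + G ≡ X (mod 10)] column 4 reads V+G+carry(1)=X with V=8, G=1; with digits 1,3,4,5,7,8,9 already taken and all letters distinct, the only value for X is 0 ⇒ X=0.
Step 9. [col 6: K + I ≡ R (mod 10)] in column 6 we have K+I≡R with carry-in 1; given I=3 and digits 0,1,3,4,5,7,8,9 already taken and all letters distinct, that pins K to 2, so K=2.
Step 10. [col 6: K + I ≡ R (mod 10)] from column 6 (K=2, I=3, carry-in 1, digits 0,1,2,3,4,5,7,8,9 already taken and all letters distinct): R must equal 6 ⇒ R=6.

Answer: E=5, G=1, H=7, I=3, K=2, O=4, P=9, R=6, V=8, X=0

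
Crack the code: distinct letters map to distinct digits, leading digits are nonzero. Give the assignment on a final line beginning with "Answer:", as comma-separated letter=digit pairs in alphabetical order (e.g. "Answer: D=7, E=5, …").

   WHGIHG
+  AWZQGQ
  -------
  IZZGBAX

Step 1. [I] I is the leading digit of a 7-digit sum of two 6-digit numbers; the final carry is exactly 1, so I=1.
Step 2. [col 1: G + Q ≡ X (mod 10)] no forcing yet in column 1 (carry-in 0); X=5 is free and consistent — try it. So X=5.
Step 3. [col 1: G + Q ≡ X (mod 10)] no forcing yet in column 1 (carry-in 0); Q=7 is free and consistent — try it, so Q=7.
Step 4. [col 1: G + Q ≡ X (mod 10)] in column 1 we have G+Q≡X with carry-in 0; given Q=7, X=5 and digits 1,5,7 already taken and all letters distinct, that pins G to 8. So G=8.
Step 5. [col 2: H + G ≡ A (mod 10)] several values work for H in column 2 (H + G ≡ A (mod 10), carry-in 1); try H=4, so H=4.
Step 6. [col 2: H + G ≡ A (mod 10)] column 2: given H=4, G=8, carry-in 1, and digits 1,4,5,7,8 already taken and all letters distinct, H+G≡A (mod 10) forces A=3 ⇒ A=3.
Step 7. [col 3: I + Q ≡ B (mod 10)] column 3: given I=1, Q=7, carry-in 1, and digits 1,3,4,5,7,8 already taken and all letters distinct, I+Q≡B (mod 10) forces B=9, so B=9.
Step 8. [col 4: G + Z ≡ G (mod 10)] in column 4 we have G+Z≡G with carry-in 0; given G=8 and digits 1,3,4,5,7,8,9 already taken and all letters distinct, that pins Z to 0. So Z=0.
Step 9. [col 5: H + W ≡ Z (mod 10)] from column 5 (H=4, Z=0, carry-in 0, digits 0,1,3,4,5,7,8,9 already taken and all letters distinct): W must equal 6 ⇒ W=6.

Answer: A=3, B=9, G=8, H=4, I=1, Q=7, W=6, X=5, Z=0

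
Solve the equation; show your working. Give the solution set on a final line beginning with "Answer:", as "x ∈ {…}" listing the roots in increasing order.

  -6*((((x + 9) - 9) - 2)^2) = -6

Step 1. [-6*((((x + 9) - 9) - 2)^2) = -6] leading coefficient -6: divide by -6 ⇒ div: (((x + 9) - 9) - 2)^2 = 1.
Step 2. [(((x + 9) - 9) - 2)^2 = 1] √ both sides: 1 ≥ 0 gives two branches. So sqrt: ((x + 9) - 9) - 2 = 1 or -1.
Step 3. [((x + 9) - 9) - 2 = 1 or -1] add 2: x sits inside (… - 2). So sub: (x + 9) - 9 = 3 or 1.
Step 4. [(x + 9) - 9 = 3 or 1] add 9: x sits inside (… - 9). So sub: x + 9 = 12 or 10.
Step 5. [x + 9 = 12 or 10] 9 comes off first (subtract 9) ⇒ sub: x = 3 or 1.

Answer: x ∈ {1, 3}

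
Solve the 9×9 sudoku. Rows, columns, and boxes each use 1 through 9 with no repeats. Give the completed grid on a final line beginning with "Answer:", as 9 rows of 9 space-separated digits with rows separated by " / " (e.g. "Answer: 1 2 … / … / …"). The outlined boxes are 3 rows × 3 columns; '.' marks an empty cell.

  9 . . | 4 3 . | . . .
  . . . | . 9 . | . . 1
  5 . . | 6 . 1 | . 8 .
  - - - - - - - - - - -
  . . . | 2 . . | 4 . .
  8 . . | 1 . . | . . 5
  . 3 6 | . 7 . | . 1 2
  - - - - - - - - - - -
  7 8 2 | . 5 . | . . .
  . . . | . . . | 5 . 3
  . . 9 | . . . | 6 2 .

Step 1. [r2c1∈{2,3,4,6}] 2 has one home in col 1: r2c1, so r2c1=2.
Step 2. [r7c6∈{3,4,6,9}] in row 7, 6 fits only at r7c6 ⇒ r7c6=6.
Step 3. [r9c9∈{4,7,8}] in box 9, 8 fits only at r9c9 ⇒ r9c9=8.
Step 4. [r8c8∈{4,7,9}] r8c8 is the only open cell in box 9 admitting 7 ⇒ r8c8=7.
Step 5. [r6c1∈{4}] only 4 remains possible at r6c1. So r6c1=4.
Step 6. [r5c3∈{7}] r5c3 is down to just 7 ⇒ r5c3=7.
Step 7. [r4c9∈{6,7,9}] r4c9 is the only open cell in row 4 admitting 7. So r4c9=7.
Step 8. [r4c1∈{1}] r4c1 is down to just 1, so r4c1=1.
Step 9. [r7c4∈{3,9}] row 7 places 3 nowhere but r7c4 ⇒ r7c4=3.
Step 10. [r1c9∈{6}] r1c9 has the single candidate 6 ⇒ r1c9=6.
Step 11. [r3c5∈{2}] nothing but 2 survives at r3c5 ⇒ r3c5=2.
Step 12. [r2c2∈{4,6,7}] r2c2 is the only open cell in row 2 admitting 6, so r2c2=6.
Step 13. [r8c6∈{2,4,8,9}] r8c6 is the only open cell in row 8 admitting 2, so r8c6=2.
Step 14. [r6c7∈{8,9}] across col 7, 8 lands solely at r6c7 ⇒ r6c7=8.
Step 15. [r9c2∈{1,4,5}] 5 has one home in row 9: r9c2, so r9c2=5.
Step 16. [r4c2∈{9}] only 9 remains possible at r4c2, so r4c2=9.
Step 17. [r8c4∈{8,9}] in row 8, 9 fits only at r8c4. So r8c4=9.
Step 18. [r2c4∈{5,7,8}] in col 4, 8 fits only at r2c4, so r2c4=8.
Step 19. [r8c5∈{1,4,8}] r8c5 is the only open cell in row 8 admitting 8 ⇒ r8c5=8.
Step 20. [r6c6∈{5,9}] r6c6 is the only open cell in row 6 admitting 9 ⇒ r6c6=9.
Step 21. [r4c5∈{6}] r4c5's peers cover all but 6. So r4c5=6.
Step 22. [r4c8∈{3}] only 3 remains possible at r4c8 ⇒ r4c8=3.
Step 23. [r5c7∈{9}] nothing but 9 survives at r5c7, so r5c7=9.
Step 24. [r7c8∈{4,9}] in col 8, 9 fits only at r7c8 ⇒ r7c8=9.
Step 25. [r2c8∈{4,5}] in col 8, 4 fits only at r2c8 ⇒ r2c8=4.
Step 26. [r2c6∈{5,7}] row 2 places 5 nowhere but r2c6 ⇒ r2c6=5.
Step 27. [r1c6∈{7}] r1c6 is down to just 7, so r1c6=7.
Step 28. [r5c5∈{4}] nothing but 4 survives at r5c5. So r5c5=4.
Step 29. [r1c2∈{1}] r1c2's peers cover all but 1, so r1c2=1.
Step 30. [r8c2∈{4}] r8c2 is down to just 4 ⇒ r8c2=4.
Step 31. [r2c3∈{3}] nothing but 3 survives at r2c3 ⇒ r2c3=3.
Step 32. [r2c7∈{7}] nothing but 7 survives at r2c7, so r2c7=7.
Step 33. [r5c6∈{3}] r5c6 has the single candidate 3, so r5c6=3.
Step 34. [r6c4∈{5}] r6c4's peers cover all but 5. So r6c4=5.
Step 35. [r3c3∈{4}] only 4 remains possible at r3c3. So r3c3=4.
Step 36. [r4c3∈{5}] only 5 remains possible at r4c3 ⇒ r4c3=5.
Step 37. [r3c7∈{3}] r3c7 has the single candidate 3 ⇒ r3c7=3.
Step 38. [r1c8∈{5}] only 5 remains possible at r1c8 ⇒ r1c8=5.
Step 39. [r5c2∈{2}] nothing but 2 survives at r5c2, so r5c2=2.
Step 40. [r7c9∈{4}] r7c9 has the single candidate 4, so r7c9=4.
Step 41. [r9c1∈{3}] r9c1's peers cover all but 3 ⇒ r9c1=3.
Step 42. [r1c7∈{2}] only 2 remains possible at r1c7 ⇒ r1c7=2.
Step 43. [r3c2∈{7}] only 7 remains possible at r3c2. So r3c2=7.
Step 44. [r9c6∈{4}] r9c6 is down to just 4 ⇒ r9c6=4.
Step 45. [r5c8∈{6}] r5c8's peers cover all but 6. So r5c8=6.
Step 46. [r8c1∈{6}] nothing but 6 survives at r8c1. So r8c1=6.
Step 47. [r9c5∈{1}] r9c5 is down to just 1 ⇒ r9c5=1.
Step 48. [r8c3∈{1}] r8c3 is down to just 1. So r8c3=1.
Step 49. [r4c6∈{8}] r4c6's peers cover all but 8. So r4c6=8.
Step 50. [r1c3∈{8}] only 8 remains possible at r1c3 ⇒ r1c3=8.
Step 51. [r9c4∈{7}] r9c4's peers cover all but 7, so r9c4=7.
Step 52. [r7c7∈{1}] r7c7 is down to just 1 ⇒ r7c7=1.
Step 53. [r3c9∈{9}] nothing but 9 survives at r3c9, so r3c9=9.

Answer: 9 1 8 4 3 7 2 5 6 / 2 6 3 8 9 5 7 4 1 / 5 7 4 6 2 1 3 8 9 / 1 9 5 2 6 8 4 3 7 / 8 2 7 1 4 3 9 6 5 / 4 3 6 5 7 9 8 1 2 / 7 8 2 3 5 6 1 9 4 / 6 4 1 9 8 2 5 7 3 / 3 5 9 7 1 4 6 2 8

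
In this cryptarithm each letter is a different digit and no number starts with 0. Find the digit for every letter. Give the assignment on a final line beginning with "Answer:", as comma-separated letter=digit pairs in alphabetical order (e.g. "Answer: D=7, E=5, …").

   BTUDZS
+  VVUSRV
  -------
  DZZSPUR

Step 1. [col 1: S + V ≡ R (mod 10)] no forcing yet in column 1 (carry-in 0); R=9 is free and consistent — try it, so R=9.
Step 2. [col 1: S + V ≡ R (mod 10)] no forcing yet in column 1 (carry-in 0); S=4 is free and consistent — try it ⇒ S=4.
Step 3. [col 1: S + V ≡ R (mod 10)] column 1: given S=4, R=9, carry-in 0, and digits 4,9 already taken and all letters distinct, S+V≡R (mod 10) forces V=5 ⇒ V=5.
Step 4. [col 2: Z + R ≡ U (mod 10)] column 2 (Z + R ≡ U (mod 10), carry-in 0) doesn't pin U yet; pick U=2 and continue. So U=2.
Step 5. [D] the sum has 7 digits but both addends have 6; that extra leading digit D is the final carry, namely 1 ⇒ D=1.
Step 6. [col 2: Z + R ≡ U (mod 10)] column 2 reads Z+R+carry(0)=U with R=9, U=2; with digits 1,2,4,5,9 already taken and all letters distinct, the only value for Z is 3, so Z=3.
Step 7. [col 3: D + S ≡ P (mod 10)] column 3: given D=1, S=4, carry-in 1, and digits 1,2,3,4,5,9 already taken and all letters distinct, D+S≡P (mod 10) forces P=6, so P=6.
Step 8. [col 5: T + V ≡ Z (mod 10)] column 5 reads T+V+carry(0)=Z with V=5, Z=3; with digits 1,2,3,4,5,6,9 already taken and all letters distinct, the only value for T is 8. So T=8.
Step 9. [col 6: B + V ≡ Z (mod 10)] column 6 reads B+V+carry(1)=Z with V=5, Z=3; with digits 1,2,3,4,5,6,8,9 already taken and all letters distinct, the only value for B is 7 ⇒ B=7.

Answer: B=7, D=1, P=6, R=9, S=4, T=8, U=2, V=5, Z=3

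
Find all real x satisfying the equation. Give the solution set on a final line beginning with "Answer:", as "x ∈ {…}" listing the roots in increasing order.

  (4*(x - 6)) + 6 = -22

Step 1. [(4*(x - 6)) + 6 = -22] the outer +6 inverts by subtracting 6 ⇒ sub: 4*(x - 6) = -28.
Step 2. [4*(x - 6) = -28] 4 out front; divide by 4, so div: x - 6 = -7.
Step 3. [x - 6 = -7] peel the -6: add 6 from each side ⇒ sub: x = -1.

Answer: x ∈ {-1}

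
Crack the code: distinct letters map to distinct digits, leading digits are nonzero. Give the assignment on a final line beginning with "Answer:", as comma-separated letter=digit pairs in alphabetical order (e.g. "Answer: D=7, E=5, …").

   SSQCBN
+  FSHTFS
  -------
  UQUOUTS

Step 1. [col 1: N + S ≡ S (mod 10)] column 1: given nothing yet, carry-in 0, and all letters distinct, none taken yet, N+S≡S (mod 10) forces N=0 ⇒ N=0.
Step 2. [U] the sum has 7 digits but both addends have 6; that extra leading digit U is the final carry, namely 1. So U=1.
Step 3. [col 1: N + S ≡ S (mod 10)] several values work for S in column 1 (N + S ≡ S (mod 10), carry-in 0); try S=5. So S=5.
Step 4. [col 2: B + F ≡ T (mod 10)] no forcing yet in column 2 (carry-in 0); F=7 is free and consistent — try it. So F=7.
Step 5. [col 2: B + F ≡ T (mod 10)] B=9 is one option consistent with column 2 (B + F ≡ T (mod 10), carry-in 0) — take it. So B=9.
Step 6. [col 2: B + F ≡ T (mod 10)] column 2 reads B+F+carry(0)=T with B=9, F=7; with digits 0,1,5,7,9 already taken and all letters distinct, the only value for T is 6. So T=6.
Step 7. [col 3: C + T ≡ U (mod 10)] from column 3 (T=6, U=1, carry-in 1, digits 0,1,5,6,7,9 already taken and all letters distinct): C must equal 4. So C=4.
Step 8. [col 4: Q + H ≡ O (mod 10)] column 4 reads Q+H+carry(1)=O with nothing yet; with digits 0,1,4,5,6,7,9 already taken and all letters distinct, the only value for O is 2, so O=2.
Step 9. [col 4: Q + H ≡ O (mod 10)] no forcing yet in column 4 (carry-in 1); Q=3 is free and consistent — try it, so Q=3.
Step 10. [col 4: Q + H ≡ O (mod 10)] column 4: given Q=3, O=2, carry-in 1, and digits 0,1,2,3,4,5,6,7,9 already taken and all letters distinct, Q+H≡O (mod 10) forces H=8, so H=8.

Answer: B=9, C=4, F=7, H=8, N=0, O=2, Q=3, S=5, T=6, U=1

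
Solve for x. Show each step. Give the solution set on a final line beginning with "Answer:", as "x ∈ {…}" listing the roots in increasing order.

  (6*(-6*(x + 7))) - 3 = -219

Step 1. [(6*(-6*(x + 7))) - 3 = -219] the outer -3 inverts by adding 3. So sub: 6*(-6*(x + 7)) = -216.
Step 2. [6*(-6*(x + 7)) = -216] LHS = 6·(…); ÷6 both sides. So div: -6*(x + 7) = -36.
Step 3. [-6*(x + 7) = -36] LHS = -6·(…); ÷-6 both sides. So div: x + 7 = 6.
Step 4. [x + 7 = 6] peel the +7: subtract 7 from each side, so sub: x = -1.

Answer: x ∈ {-1}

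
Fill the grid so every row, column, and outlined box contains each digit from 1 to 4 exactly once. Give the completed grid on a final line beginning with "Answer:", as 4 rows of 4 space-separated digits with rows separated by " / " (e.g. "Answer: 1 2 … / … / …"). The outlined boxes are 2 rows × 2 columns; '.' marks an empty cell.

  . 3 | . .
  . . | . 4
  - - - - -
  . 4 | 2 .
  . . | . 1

Step 1. [r2c2∈{1,2}] col 2 places 1 nowhere but r2c2, so r2c2=1.
Step 2. [r3c4∈{3}] r3c4 has the single candidate 3 ⇒ r3c4=3.
Step 3. [r2c1∈{2}] nothing but 2 survives at r2c1 ⇒ r2c1=2.
Step 4. [r1c4∈{2}] r1c4's peers cover all but 2. So r1c4=2.
Step 5. [r1c1∈{4}] only 4 remains possible at r1c1. So r1c1=4.
Step 6. [r4c1∈{3}] only 3 remains possible at r4c1. So r4c1=3.
Step 7. [r1c3∈{1}] nothing but 1 survives at r1c3. So r1c3=1.
Step 8. [r2c3∈{3}] r2c3 is down to just 3. So r2c3=3.
Step 9. [r3c1∈{1}] nothing but 1 survives at r3c1 ⇒ r3c1=1.
Step 10. [r4c2∈{2}] nothing but 2 survives at r4c2, so r4c2=2.
Step 11. [r4c3∈{4}] nothing but 4 survives at r4c3. So r4c3=4.

Answer: 4 3 1 2 / 2 1 3 4 / 1 4 2 3 / 3 2 4 1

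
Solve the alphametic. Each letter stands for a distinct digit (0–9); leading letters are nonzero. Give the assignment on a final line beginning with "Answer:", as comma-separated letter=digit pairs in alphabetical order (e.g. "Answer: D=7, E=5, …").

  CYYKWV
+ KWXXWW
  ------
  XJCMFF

Step 1. [col 1: V + W ≡ F (mod 10)] several values work for V in column 1 (V + W ≡ F (mod 10), carry-in 0); try V=9. So V=9.
Step 2. [col 1: V + W ≡ F (mod 10)] F=7 is one option consistent with column 1 (V + W ≡ F (mod 10), carry-in 0) — take it ⇒ F=7.
Step 3. [col 1: V + W ≡ F (mod 10)] from column 1 (V=9, F=7, carry-in 0, digits 7,9 already taken and all letters distinct): W must equal 8 ⇒ W=8.
Step 4. [col 3: K + X ≡ M (mod 10)] no forcing yet in column 3 (carry-in 1); M=0 is free and consistent — try it, so M=0.
Step 5. [col 3: K + X ≡ M (mod 10)] several values work for K in column 3 (K + X ≡ M (mod 10), carry-in 1); try K=3. So K=3.
Step 6. [col 3: K + X ≡ M (mod 10)] column 3 reads K+X+carry(1)=M with K=3, M=0; with digits 0,3,7,8,9 already taken and all letters distinct, the only value for X is 6 ⇒ X=6.
Step 7. [col 4: Y + X ≡ C (mod 10)] C=2 is one option consistent with column 4 (Y + X ≡ C (mod 10), carry-in 1) — take it. So C=2.
Step 8. [col 4: Y + X ≡ C (mod 10)] column 4: given X=6, C=2, carry-in 1, and digits 0,2,3,6,7,8,9 already taken and all letters distinct, Y+X≡C (mod 10) forces Y=5 ⇒ Y=5.
Step 9. [col 5: Y + W ≡ J (mod 10)] column 5 reads Y+W+carry(1)=J with Y=5, W=8; with digits 0,2,3,5,6,7,8,9 already taken and all letters distinct, the only value for J is 4, so J=4.

Answer: C=2, F=7, J=4, K=3, M=0, V=9, W=8, X=6, Y=5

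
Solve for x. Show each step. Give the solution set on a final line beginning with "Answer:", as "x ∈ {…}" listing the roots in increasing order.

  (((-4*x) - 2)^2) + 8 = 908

Step 1. [(((-4*x) - 2)^2) + 8 = 908] peel the +8: subtract 8 from each side. So sub: ((-4*x) - 2)^2 = 900.
Step 2. [((-4*x) - 2)^2 = 900] √ both sides: 900 ≥ 0 gives two branches. So sqrt: (-4*x) - 2 = 30 or -30.
Step 3. [(-4*x) - 2 = 30 or -30] peel the -2: add 2 from each side, so sub: -4*x = 32 or -28.
Step 4. [-4*x = 32 or -28] divide by the outer -4, so div: x = -8 or 7.

Answer: x ∈ {-8, 7}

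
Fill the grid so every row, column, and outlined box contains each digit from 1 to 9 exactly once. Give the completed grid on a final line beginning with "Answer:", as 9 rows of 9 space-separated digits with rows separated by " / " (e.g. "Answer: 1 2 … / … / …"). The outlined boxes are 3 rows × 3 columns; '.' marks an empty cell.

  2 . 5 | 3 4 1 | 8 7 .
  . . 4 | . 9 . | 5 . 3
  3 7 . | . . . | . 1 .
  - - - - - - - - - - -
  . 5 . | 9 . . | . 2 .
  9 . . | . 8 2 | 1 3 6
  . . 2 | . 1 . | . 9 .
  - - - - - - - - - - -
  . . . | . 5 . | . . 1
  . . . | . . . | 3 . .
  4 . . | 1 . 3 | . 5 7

Step 1. [r1c2∈{6,9}] r1c2 is the only open cell in row 1 admitting 6. So r1c2=6.
Step 2. [r2c4∈{2,6,7,8}] 2 has one home in row 2: r2c4 ⇒ r2c4=2.
Step 3. [r3c5∈{6}] r3c5 is down to just 6, so r3c5=6.
Step 4. [r5c3∈{7}] r5c3 is down to just 7. So r5c3=7.
Step 5. [r3c3∈{8,9}] in box 1, 9 fits only at r3c3, so r3c3=9.
Step 6. [r2c6∈{7,8}] 7 has one home in row 2: r2c6 ⇒ r2c6=7.
Step 7. [r8c1∈{1,5,6,7,8}] 5 has one home in row 8: r8c1. So r8c1=5.
Step 8. [r6c2∈{3,4,8}] across row 6, 3 lands solely at r6c2. So r6c2=3.
Step 9. [r5c4∈{4,5}] 5 has one home in row 5: r5c4. So r5c4=5.
Step 10. [r3c4∈{8}] r3c4 has the single candidate 8, so r3c4=8.
Step 11. [r7c1∈{6,7,8}] col 1 places 7 nowhere but r7c1. So r7c1=7.
Step 12. [r9c5∈{2}] r9c5's peers cover all but 2 ⇒ r9c5=2.
Step 13. [r6c9∈{4,5,8}] across row 6, 5 lands solely at r6c9. So r6c9=5.
Step 14. [r4c9∈{4,8}] across box 6, 8 lands solely at r4c9 ⇒ r4c9=8.
Step 15. [r8c5∈{7}] nothing but 7 survives at r8c5 ⇒ r8c5=7.
Step 16. [r6c4∈{4,6,7}] in col 4, 7 fits only at r6c4 ⇒ r6c4=7.
Step 17. [r6c7∈{4}] only 4 remains possible at r6c7 ⇒ r6c7=4.
Step 18. [r6c6∈{6}] r6c6 has the single candidate 6, so r6c6=6.
Step 19. [r7c3∈{3,6,8}] across row 7, 3 lands solely at r7c3 ⇒ r7c3=3.
Step 20. [r4c1∈{1,6}] col 1 places 6 nowhere but r4c1, so r4c1=6.
Step 21. [r4c6∈{4}] only 4 remains possible at r4c6 ⇒ r4c6=4.
Step 22. [r3c9∈{2,4}] across row 3, 4 lands solely at r3c9, so r3c9=4.
Step 23. [r8c9∈{2,9}] 2 has one home in col 9: r8c9. So r8c9=2.
Step 24. [r7c2∈{2,8,9}] 2 has one home in row 7: r7c2 ⇒ r7c2=2.
Step 25. [r2c8∈{6}] r2c8 has the single candidate 6 ⇒ r2c8=6.
Step 26. [r2c1∈{1,8}] across col 1, 1 lands solely at r2c1. So r2c1=1.
Step 27. [r8c2∈{1,8,9}] r8c2 is the only open cell in col 2 admitting 1. So r8c2=1.
Step 28. [r9c2∈{8,9}] r9c2 is the only open cell in col 2 admitting 9 ⇒ r9c2=9.
Step 29. [r9c7∈{6}] only 6 remains possible at r9c7 ⇒ r9c7=6.
Step 30. [r8c6∈{8,9}] across row 8, 9 lands solely at r8c6, so r8c6=9.
Step 31. [r8c3∈{6,8}] col 3 places 6 nowhere but r8c3 ⇒ r8c3=6.
Step 32. [r8c8∈{4,8}] 8 has one home in row 8: r8c8, so r8c8=8.
Step 33. [r7c8∈{4}] nothing but 4 survives at r7c8. So r7c8=4.
Step 34. [r7c6∈{8}] r7c6's peers cover all but 8 ⇒ r7c6=8.
Step 35. [r8c4∈{4}] r8c4 has the single candidate 4 ⇒ r8c4=4.
Step 36. [r4c7∈{7}] r4c7 is down to just 7. So r4c7=7.
Step 37. [r3c6∈{5}] only 5 remains possible at r3c6, so r3c6=5.
Step 38. [r4c3∈{1}] r4c3 is down to just 1 ⇒ r4c3=1.
Step 39. [r3c7∈{2}] r3c7 has the single candidate 2. So r3c7=2.
Step 40. [r4c5∈{3}] r4c5 has the single candidate 3 ⇒ r4c5=3.
Step 41. [r7c4∈{6}] only 6 remains possible at r7c4. So r7c4=6.
Step 42. [r6c1∈{8}] r6c1 has the single candidate 8 ⇒ r6c1=8.
Step 43. [r9c3∈{8}] r9c3 is down to just 8. So r9c3=8.
Step 44. [r1c9∈{9}] r1c9's peers cover all but 9 ⇒ r1c9=9.
Step 45. [r5c2∈{4}] r5c2 is down to just 4, so r5c2=4.
Step 46. [r7c7∈{9}] nothing but 9 survives at r7c7. So r7c7=9.
Step 47. [r2c2∈{8}] nothing but 8 survives at r2c2, so r2c2=8.

Answer: 2 6 5 3 4 1 8 7 9 / 1 8 4 2 9 7 5 6 3 / 3 7 9 8 6 5 2 1 4 / 6 5 1 9 3 4 7 2 8 / 9 4 7 5 8 2 1 3 6 / 8 3 2 7 1 6 4 9 5 / 7 2 3 6 5 8 9 4 1 / 5 1 6 4 7 9 3 8 2 / 4 9 8 1 2 3 6 5 7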